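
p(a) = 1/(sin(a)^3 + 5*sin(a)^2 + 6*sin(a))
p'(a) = (-3*sin(a)^2*cos(a) - 10*sin(a)*cos(a) - 6*cos(a))/(sin(a)^3 + 5*sin(a)^2 + 6*sin(a))^2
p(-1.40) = -0.50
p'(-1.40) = 0.04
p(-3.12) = -7.86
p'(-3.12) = 357.35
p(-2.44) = -0.49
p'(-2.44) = 0.14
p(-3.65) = 0.24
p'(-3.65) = 0.57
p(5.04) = -0.49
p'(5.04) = 0.06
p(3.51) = -0.64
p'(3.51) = 1.07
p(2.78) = 0.36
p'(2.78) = 1.19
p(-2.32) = -0.48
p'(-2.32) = 0.04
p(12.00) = -0.52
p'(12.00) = -0.34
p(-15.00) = -0.48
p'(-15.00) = 0.14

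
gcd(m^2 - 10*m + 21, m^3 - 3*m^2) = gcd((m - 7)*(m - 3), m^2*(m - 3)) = m - 3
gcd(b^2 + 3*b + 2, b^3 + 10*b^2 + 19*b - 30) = 1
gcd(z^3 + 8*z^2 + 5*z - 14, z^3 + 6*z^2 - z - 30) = 1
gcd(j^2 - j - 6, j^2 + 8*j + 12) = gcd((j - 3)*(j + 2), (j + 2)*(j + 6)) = j + 2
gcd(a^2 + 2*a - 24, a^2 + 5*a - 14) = 1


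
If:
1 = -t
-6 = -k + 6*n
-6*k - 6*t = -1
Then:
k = 7/6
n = -29/36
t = -1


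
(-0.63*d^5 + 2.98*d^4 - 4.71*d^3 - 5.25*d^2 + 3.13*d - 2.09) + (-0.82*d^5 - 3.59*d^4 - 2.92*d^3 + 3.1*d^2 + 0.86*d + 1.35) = -1.45*d^5 - 0.61*d^4 - 7.63*d^3 - 2.15*d^2 + 3.99*d - 0.74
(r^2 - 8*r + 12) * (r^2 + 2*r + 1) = r^4 - 6*r^3 - 3*r^2 + 16*r + 12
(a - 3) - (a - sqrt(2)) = -3 + sqrt(2)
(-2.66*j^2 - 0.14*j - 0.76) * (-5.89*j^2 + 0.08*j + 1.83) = 15.6674*j^4 + 0.6118*j^3 - 0.402600000000001*j^2 - 0.317*j - 1.3908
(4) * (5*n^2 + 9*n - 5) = 20*n^2 + 36*n - 20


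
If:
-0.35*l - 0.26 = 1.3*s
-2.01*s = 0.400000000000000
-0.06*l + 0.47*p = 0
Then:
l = -0.00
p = -0.00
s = -0.20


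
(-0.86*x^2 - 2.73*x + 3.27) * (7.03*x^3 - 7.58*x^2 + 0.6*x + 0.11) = -6.0458*x^5 - 12.6731*x^4 + 43.1655*x^3 - 26.5192*x^2 + 1.6617*x + 0.3597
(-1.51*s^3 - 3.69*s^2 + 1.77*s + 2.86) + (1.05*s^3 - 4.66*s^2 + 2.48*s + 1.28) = -0.46*s^3 - 8.35*s^2 + 4.25*s + 4.14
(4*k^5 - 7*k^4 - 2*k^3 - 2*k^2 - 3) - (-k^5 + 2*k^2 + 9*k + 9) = 5*k^5 - 7*k^4 - 2*k^3 - 4*k^2 - 9*k - 12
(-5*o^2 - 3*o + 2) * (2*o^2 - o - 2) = -10*o^4 - o^3 + 17*o^2 + 4*o - 4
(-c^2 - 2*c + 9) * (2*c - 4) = -2*c^3 + 26*c - 36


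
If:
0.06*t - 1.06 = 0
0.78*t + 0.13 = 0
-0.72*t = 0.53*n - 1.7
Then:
No Solution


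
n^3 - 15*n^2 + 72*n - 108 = (n - 6)^2*(n - 3)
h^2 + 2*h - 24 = (h - 4)*(h + 6)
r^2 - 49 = (r - 7)*(r + 7)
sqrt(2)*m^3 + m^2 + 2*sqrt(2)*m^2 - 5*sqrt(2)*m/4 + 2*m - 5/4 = (m - 1/2)*(m + 5/2)*(sqrt(2)*m + 1)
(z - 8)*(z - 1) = z^2 - 9*z + 8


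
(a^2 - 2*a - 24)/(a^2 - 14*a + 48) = (a + 4)/(a - 8)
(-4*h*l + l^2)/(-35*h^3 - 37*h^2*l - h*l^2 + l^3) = l*(4*h - l)/(35*h^3 + 37*h^2*l + h*l^2 - l^3)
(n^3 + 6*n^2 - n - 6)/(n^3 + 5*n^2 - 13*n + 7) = (n^2 + 7*n + 6)/(n^2 + 6*n - 7)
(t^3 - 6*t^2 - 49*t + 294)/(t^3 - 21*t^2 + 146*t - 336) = (t + 7)/(t - 8)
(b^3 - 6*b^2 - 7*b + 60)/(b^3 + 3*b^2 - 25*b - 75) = (b - 4)/(b + 5)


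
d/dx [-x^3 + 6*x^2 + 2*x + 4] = -3*x^2 + 12*x + 2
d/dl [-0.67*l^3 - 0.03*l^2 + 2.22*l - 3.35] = -2.01*l^2 - 0.06*l + 2.22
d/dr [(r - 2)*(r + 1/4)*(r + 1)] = 3*r^2 - 3*r/2 - 9/4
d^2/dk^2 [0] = 0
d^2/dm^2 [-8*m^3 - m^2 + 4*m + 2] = -48*m - 2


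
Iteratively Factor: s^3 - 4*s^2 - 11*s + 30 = (s + 3)*(s^2 - 7*s + 10) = (s - 5)*(s + 3)*(s - 2)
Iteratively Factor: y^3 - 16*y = (y - 4)*(y^2 + 4*y) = y*(y - 4)*(y + 4)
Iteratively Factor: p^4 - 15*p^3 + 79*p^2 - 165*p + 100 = (p - 5)*(p^3 - 10*p^2 + 29*p - 20) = (p - 5)*(p - 1)*(p^2 - 9*p + 20) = (p - 5)^2*(p - 1)*(p - 4)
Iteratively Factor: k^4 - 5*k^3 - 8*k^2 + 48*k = (k - 4)*(k^3 - k^2 - 12*k) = (k - 4)*(k + 3)*(k^2 - 4*k) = (k - 4)^2*(k + 3)*(k)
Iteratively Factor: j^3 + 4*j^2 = (j)*(j^2 + 4*j) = j^2*(j + 4)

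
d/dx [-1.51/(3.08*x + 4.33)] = 4.6508/(3.08*x + 4.33)^2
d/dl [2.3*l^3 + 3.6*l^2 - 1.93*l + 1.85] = 6.9*l^2 + 7.2*l - 1.93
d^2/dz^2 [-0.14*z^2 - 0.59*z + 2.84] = -0.280000000000000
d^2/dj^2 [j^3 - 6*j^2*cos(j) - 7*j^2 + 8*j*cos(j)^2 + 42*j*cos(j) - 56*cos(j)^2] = 6*j^2*cos(j) + 24*j*sin(j) - 42*j*cos(j) - 16*j*cos(2*j) + 6*j - 84*sin(j) - 16*sin(2*j) - 12*cos(j) + 112*cos(2*j) - 14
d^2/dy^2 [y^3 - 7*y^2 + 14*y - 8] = 6*y - 14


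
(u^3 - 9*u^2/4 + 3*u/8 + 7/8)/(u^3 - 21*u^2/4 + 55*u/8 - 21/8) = (8*u^2 - 10*u - 7)/(8*u^2 - 34*u + 21)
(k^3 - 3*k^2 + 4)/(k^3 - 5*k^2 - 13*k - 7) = (k^2 - 4*k + 4)/(k^2 - 6*k - 7)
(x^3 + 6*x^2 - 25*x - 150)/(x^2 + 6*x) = x - 25/x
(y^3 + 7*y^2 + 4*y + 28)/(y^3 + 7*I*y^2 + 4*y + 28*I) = (y + 7)/(y + 7*I)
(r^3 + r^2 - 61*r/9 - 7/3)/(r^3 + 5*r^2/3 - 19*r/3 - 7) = (r + 1/3)/(r + 1)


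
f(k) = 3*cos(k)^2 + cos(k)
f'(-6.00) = -1.89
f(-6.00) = 3.73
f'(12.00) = 3.25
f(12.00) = 2.98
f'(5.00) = 2.59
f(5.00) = 0.53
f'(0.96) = -3.64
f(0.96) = 1.56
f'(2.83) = 1.44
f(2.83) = 1.77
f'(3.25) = -0.54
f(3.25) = 1.97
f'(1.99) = 1.32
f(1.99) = 0.09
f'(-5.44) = -3.73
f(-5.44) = 1.99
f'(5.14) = 3.17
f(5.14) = 0.93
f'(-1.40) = 1.99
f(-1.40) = 0.26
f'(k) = -6*sin(k)*cos(k) - sin(k)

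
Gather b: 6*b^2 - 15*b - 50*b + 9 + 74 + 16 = 6*b^2 - 65*b + 99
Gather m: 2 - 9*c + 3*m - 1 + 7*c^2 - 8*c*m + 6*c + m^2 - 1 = 7*c^2 - 3*c + m^2 + m*(3 - 8*c)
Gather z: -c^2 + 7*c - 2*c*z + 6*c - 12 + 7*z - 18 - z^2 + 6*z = -c^2 + 13*c - z^2 + z*(13 - 2*c) - 30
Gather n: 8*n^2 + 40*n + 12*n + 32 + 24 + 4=8*n^2 + 52*n + 60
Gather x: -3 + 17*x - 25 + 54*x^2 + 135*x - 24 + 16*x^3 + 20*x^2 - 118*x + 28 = 16*x^3 + 74*x^2 + 34*x - 24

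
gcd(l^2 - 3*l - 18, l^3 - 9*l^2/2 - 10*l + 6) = l - 6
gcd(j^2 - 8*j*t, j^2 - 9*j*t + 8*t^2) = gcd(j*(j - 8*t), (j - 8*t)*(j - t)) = -j + 8*t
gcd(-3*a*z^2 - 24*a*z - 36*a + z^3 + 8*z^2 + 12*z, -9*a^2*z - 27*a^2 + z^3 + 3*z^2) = -3*a + z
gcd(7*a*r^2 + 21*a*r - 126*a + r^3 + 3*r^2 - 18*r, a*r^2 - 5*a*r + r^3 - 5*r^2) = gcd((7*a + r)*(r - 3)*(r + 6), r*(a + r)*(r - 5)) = 1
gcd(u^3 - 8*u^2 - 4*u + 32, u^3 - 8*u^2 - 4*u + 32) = u^3 - 8*u^2 - 4*u + 32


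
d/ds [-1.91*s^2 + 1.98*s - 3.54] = 1.98 - 3.82*s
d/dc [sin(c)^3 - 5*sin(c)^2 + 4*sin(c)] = (3*sin(c)^2 - 10*sin(c) + 4)*cos(c)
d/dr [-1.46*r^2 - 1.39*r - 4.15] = -2.92*r - 1.39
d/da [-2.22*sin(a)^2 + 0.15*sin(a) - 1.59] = (0.15 - 4.44*sin(a))*cos(a)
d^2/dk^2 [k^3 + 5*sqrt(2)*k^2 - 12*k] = 6*k + 10*sqrt(2)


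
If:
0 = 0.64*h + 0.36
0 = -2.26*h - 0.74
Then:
No Solution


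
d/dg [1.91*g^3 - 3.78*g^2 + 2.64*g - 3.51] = 5.73*g^2 - 7.56*g + 2.64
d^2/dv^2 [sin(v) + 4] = -sin(v)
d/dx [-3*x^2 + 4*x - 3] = 4 - 6*x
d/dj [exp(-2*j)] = -2*exp(-2*j)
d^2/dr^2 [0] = 0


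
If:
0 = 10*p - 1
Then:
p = 1/10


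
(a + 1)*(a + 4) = a^2 + 5*a + 4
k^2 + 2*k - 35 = (k - 5)*(k + 7)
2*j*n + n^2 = n*(2*j + n)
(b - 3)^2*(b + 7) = b^3 + b^2 - 33*b + 63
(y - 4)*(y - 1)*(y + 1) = y^3 - 4*y^2 - y + 4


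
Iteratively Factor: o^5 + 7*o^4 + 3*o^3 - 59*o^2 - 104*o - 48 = (o + 4)*(o^4 + 3*o^3 - 9*o^2 - 23*o - 12) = (o + 4)^2*(o^3 - o^2 - 5*o - 3) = (o + 1)*(o + 4)^2*(o^2 - 2*o - 3) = (o + 1)^2*(o + 4)^2*(o - 3)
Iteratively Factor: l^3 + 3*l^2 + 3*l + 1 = (l + 1)*(l^2 + 2*l + 1) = (l + 1)^2*(l + 1)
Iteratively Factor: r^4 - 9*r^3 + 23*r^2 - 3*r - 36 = (r - 3)*(r^3 - 6*r^2 + 5*r + 12) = (r - 4)*(r - 3)*(r^2 - 2*r - 3) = (r - 4)*(r - 3)^2*(r + 1)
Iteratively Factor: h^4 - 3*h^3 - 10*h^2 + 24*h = (h - 4)*(h^3 + h^2 - 6*h) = (h - 4)*(h - 2)*(h^2 + 3*h) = (h - 4)*(h - 2)*(h + 3)*(h)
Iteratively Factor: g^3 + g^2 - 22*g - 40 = (g + 4)*(g^2 - 3*g - 10) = (g - 5)*(g + 4)*(g + 2)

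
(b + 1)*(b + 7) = b^2 + 8*b + 7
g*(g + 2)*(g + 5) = g^3 + 7*g^2 + 10*g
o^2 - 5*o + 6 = (o - 3)*(o - 2)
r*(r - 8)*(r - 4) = r^3 - 12*r^2 + 32*r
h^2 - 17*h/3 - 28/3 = (h - 7)*(h + 4/3)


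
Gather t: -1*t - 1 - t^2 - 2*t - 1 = -t^2 - 3*t - 2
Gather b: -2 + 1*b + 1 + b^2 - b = b^2 - 1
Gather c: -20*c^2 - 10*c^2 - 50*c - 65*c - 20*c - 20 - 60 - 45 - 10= -30*c^2 - 135*c - 135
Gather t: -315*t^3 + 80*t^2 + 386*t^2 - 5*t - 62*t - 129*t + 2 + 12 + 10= -315*t^3 + 466*t^2 - 196*t + 24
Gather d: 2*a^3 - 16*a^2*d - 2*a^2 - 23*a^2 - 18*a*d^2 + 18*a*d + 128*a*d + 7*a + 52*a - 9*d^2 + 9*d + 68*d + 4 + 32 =2*a^3 - 25*a^2 + 59*a + d^2*(-18*a - 9) + d*(-16*a^2 + 146*a + 77) + 36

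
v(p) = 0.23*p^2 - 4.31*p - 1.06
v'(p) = 0.46*p - 4.31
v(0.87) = -4.64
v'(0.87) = -3.91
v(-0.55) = 1.38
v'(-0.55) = -4.56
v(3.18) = -12.44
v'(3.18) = -2.85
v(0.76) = -4.20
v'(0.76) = -3.96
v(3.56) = -13.49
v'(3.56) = -2.67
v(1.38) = -6.57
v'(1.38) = -3.68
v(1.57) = -7.26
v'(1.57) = -3.59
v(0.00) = -1.06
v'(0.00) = -4.31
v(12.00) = -19.66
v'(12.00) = 1.21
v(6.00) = -18.64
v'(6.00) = -1.55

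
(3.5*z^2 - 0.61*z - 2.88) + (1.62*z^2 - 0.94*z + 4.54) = 5.12*z^2 - 1.55*z + 1.66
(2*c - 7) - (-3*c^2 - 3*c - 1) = 3*c^2 + 5*c - 6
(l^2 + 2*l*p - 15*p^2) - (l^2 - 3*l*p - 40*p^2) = 5*l*p + 25*p^2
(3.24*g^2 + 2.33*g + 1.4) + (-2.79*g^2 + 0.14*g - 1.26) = 0.45*g^2 + 2.47*g + 0.14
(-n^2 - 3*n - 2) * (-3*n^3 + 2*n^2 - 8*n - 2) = 3*n^5 + 7*n^4 + 8*n^3 + 22*n^2 + 22*n + 4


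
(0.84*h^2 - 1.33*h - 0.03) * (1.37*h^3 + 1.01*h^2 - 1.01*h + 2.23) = 1.1508*h^5 - 0.9737*h^4 - 2.2328*h^3 + 3.1862*h^2 - 2.9356*h - 0.0669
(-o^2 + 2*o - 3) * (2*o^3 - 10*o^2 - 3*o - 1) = -2*o^5 + 14*o^4 - 23*o^3 + 25*o^2 + 7*o + 3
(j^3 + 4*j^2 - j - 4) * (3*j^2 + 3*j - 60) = 3*j^5 + 15*j^4 - 51*j^3 - 255*j^2 + 48*j + 240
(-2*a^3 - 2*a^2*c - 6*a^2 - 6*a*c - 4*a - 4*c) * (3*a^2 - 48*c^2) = -6*a^5 - 6*a^4*c - 18*a^4 + 96*a^3*c^2 - 18*a^3*c - 12*a^3 + 96*a^2*c^3 + 288*a^2*c^2 - 12*a^2*c + 288*a*c^3 + 192*a*c^2 + 192*c^3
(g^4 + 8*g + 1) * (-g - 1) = -g^5 - g^4 - 8*g^2 - 9*g - 1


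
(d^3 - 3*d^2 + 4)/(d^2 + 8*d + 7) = (d^2 - 4*d + 4)/(d + 7)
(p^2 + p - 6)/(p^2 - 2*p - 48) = (-p^2 - p + 6)/(-p^2 + 2*p + 48)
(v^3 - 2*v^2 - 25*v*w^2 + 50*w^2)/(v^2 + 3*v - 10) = (v^2 - 25*w^2)/(v + 5)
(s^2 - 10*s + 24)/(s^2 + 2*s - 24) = (s - 6)/(s + 6)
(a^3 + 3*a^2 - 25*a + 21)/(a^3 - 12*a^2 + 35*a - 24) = (a + 7)/(a - 8)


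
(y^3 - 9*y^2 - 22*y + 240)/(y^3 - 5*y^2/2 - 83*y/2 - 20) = 2*(y - 6)/(2*y + 1)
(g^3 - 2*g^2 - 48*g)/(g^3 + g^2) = (g^2 - 2*g - 48)/(g*(g + 1))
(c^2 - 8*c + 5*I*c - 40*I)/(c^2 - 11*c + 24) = (c + 5*I)/(c - 3)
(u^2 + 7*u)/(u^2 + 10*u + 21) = u/(u + 3)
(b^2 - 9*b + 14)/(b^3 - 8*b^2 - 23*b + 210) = (b - 2)/(b^2 - b - 30)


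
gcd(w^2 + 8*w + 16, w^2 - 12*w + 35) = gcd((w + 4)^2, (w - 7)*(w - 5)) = 1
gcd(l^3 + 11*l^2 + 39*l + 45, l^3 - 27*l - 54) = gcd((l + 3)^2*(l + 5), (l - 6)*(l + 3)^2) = l^2 + 6*l + 9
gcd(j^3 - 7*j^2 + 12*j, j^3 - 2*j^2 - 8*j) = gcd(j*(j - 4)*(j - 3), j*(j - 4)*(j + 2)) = j^2 - 4*j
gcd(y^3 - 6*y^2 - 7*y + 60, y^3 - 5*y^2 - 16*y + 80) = y^2 - 9*y + 20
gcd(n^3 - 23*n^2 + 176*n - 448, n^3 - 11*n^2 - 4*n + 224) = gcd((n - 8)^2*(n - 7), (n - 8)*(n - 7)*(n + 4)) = n^2 - 15*n + 56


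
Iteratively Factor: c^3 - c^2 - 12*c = (c - 4)*(c^2 + 3*c) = c*(c - 4)*(c + 3)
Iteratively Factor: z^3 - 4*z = (z)*(z^2 - 4) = z*(z - 2)*(z + 2)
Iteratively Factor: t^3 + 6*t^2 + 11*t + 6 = (t + 3)*(t^2 + 3*t + 2) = (t + 1)*(t + 3)*(t + 2)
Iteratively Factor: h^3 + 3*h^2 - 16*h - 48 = (h + 4)*(h^2 - h - 12) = (h - 4)*(h + 4)*(h + 3)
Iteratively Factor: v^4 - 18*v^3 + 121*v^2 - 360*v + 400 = (v - 4)*(v^3 - 14*v^2 + 65*v - 100) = (v - 5)*(v - 4)*(v^2 - 9*v + 20) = (v - 5)^2*(v - 4)*(v - 4)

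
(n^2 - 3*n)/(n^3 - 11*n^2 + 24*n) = 1/(n - 8)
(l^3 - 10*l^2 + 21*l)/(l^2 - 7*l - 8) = l*(-l^2 + 10*l - 21)/(-l^2 + 7*l + 8)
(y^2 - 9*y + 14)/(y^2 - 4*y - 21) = (y - 2)/(y + 3)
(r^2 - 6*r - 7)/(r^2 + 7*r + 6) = (r - 7)/(r + 6)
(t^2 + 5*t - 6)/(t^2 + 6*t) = (t - 1)/t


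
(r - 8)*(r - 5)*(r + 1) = r^3 - 12*r^2 + 27*r + 40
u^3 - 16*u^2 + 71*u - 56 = (u - 8)*(u - 7)*(u - 1)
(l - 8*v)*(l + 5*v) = l^2 - 3*l*v - 40*v^2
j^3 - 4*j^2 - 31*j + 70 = (j - 7)*(j - 2)*(j + 5)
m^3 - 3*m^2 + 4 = (m - 2)^2*(m + 1)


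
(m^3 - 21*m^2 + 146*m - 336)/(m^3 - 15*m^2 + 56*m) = (m - 6)/m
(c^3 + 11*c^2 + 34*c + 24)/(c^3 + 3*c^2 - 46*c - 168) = (c + 1)/(c - 7)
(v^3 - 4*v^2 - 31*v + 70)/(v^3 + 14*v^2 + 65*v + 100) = (v^2 - 9*v + 14)/(v^2 + 9*v + 20)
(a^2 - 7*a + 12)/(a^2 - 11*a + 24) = (a - 4)/(a - 8)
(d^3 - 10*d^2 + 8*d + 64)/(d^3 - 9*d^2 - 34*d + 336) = (d^2 - 2*d - 8)/(d^2 - d - 42)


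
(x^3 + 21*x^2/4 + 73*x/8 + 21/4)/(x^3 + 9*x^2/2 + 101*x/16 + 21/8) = 2*(2*x + 3)/(4*x + 3)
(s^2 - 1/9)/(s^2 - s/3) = (s + 1/3)/s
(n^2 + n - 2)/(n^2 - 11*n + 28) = (n^2 + n - 2)/(n^2 - 11*n + 28)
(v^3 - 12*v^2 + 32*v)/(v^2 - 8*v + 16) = v*(v - 8)/(v - 4)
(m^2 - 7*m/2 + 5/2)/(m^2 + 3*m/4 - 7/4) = 2*(2*m - 5)/(4*m + 7)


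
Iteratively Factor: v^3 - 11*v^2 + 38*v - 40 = (v - 5)*(v^2 - 6*v + 8) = (v - 5)*(v - 2)*(v - 4)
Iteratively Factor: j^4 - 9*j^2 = (j)*(j^3 - 9*j) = j^2*(j^2 - 9) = j^2*(j - 3)*(j + 3)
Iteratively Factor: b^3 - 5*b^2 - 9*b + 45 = (b - 3)*(b^2 - 2*b - 15) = (b - 5)*(b - 3)*(b + 3)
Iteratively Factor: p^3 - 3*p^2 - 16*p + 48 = (p + 4)*(p^2 - 7*p + 12) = (p - 3)*(p + 4)*(p - 4)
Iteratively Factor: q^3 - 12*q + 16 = (q - 2)*(q^2 + 2*q - 8) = (q - 2)*(q + 4)*(q - 2)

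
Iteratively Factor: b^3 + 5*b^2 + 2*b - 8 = (b + 4)*(b^2 + b - 2) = (b - 1)*(b + 4)*(b + 2)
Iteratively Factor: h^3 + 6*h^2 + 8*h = (h + 2)*(h^2 + 4*h) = (h + 2)*(h + 4)*(h)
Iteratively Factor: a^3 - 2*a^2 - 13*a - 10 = (a + 2)*(a^2 - 4*a - 5) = (a + 1)*(a + 2)*(a - 5)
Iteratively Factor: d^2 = (d)*(d)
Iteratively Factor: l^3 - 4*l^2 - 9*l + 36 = (l - 4)*(l^2 - 9) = (l - 4)*(l - 3)*(l + 3)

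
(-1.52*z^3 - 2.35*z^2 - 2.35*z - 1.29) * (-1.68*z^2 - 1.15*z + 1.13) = 2.5536*z^5 + 5.696*z^4 + 4.9329*z^3 + 2.2142*z^2 - 1.172*z - 1.4577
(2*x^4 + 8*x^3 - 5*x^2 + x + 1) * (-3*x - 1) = -6*x^5 - 26*x^4 + 7*x^3 + 2*x^2 - 4*x - 1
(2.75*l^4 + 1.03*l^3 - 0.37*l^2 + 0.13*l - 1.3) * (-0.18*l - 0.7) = -0.495*l^5 - 2.1104*l^4 - 0.6544*l^3 + 0.2356*l^2 + 0.143*l + 0.91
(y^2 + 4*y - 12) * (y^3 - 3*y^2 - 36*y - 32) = y^5 + y^4 - 60*y^3 - 140*y^2 + 304*y + 384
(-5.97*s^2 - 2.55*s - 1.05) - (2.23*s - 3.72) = -5.97*s^2 - 4.78*s + 2.67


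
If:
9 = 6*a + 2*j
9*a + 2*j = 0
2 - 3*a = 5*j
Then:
No Solution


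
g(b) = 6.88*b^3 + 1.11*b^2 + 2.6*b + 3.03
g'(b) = 20.64*b^2 + 2.22*b + 2.6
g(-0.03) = 2.95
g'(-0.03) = 2.55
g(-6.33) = -1713.97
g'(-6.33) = 815.57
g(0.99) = 13.37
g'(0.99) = 25.03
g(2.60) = 138.22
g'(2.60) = 147.90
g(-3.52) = -292.43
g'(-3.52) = 250.52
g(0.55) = 5.94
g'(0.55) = 10.06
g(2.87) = 182.28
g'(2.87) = 178.98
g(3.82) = 412.67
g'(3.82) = 312.27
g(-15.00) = -23006.22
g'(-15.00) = 4613.30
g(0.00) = 3.03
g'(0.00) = 2.60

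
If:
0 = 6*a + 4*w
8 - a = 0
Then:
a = 8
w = -12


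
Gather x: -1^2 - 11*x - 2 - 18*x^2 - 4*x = -18*x^2 - 15*x - 3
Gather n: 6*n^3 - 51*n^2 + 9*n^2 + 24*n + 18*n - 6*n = 6*n^3 - 42*n^2 + 36*n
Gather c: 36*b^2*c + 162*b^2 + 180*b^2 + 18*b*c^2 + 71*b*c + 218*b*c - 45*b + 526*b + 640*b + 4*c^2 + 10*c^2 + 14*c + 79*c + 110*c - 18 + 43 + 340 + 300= 342*b^2 + 1121*b + c^2*(18*b + 14) + c*(36*b^2 + 289*b + 203) + 665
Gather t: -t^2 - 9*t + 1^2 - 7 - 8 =-t^2 - 9*t - 14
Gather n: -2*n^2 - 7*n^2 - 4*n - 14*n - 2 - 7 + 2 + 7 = -9*n^2 - 18*n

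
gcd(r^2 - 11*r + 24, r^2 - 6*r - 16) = r - 8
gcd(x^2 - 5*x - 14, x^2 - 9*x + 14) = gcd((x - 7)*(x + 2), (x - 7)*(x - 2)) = x - 7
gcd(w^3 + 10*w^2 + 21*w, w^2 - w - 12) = w + 3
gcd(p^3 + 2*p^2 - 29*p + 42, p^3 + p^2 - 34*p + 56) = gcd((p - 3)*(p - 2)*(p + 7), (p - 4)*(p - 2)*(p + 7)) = p^2 + 5*p - 14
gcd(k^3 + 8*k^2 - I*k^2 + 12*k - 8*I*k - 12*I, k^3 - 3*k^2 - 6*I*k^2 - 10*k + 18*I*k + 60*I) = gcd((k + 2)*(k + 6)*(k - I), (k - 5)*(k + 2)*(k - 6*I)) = k + 2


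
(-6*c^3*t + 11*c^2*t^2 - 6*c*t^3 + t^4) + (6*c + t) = -6*c^3*t + 11*c^2*t^2 - 6*c*t^3 + 6*c + t^4 + t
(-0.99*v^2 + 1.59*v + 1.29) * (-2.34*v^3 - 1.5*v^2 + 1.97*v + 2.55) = 2.3166*v^5 - 2.2356*v^4 - 7.3539*v^3 - 1.3272*v^2 + 6.5958*v + 3.2895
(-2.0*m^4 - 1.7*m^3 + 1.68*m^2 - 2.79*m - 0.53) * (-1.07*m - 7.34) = 2.14*m^5 + 16.499*m^4 + 10.6804*m^3 - 9.3459*m^2 + 21.0457*m + 3.8902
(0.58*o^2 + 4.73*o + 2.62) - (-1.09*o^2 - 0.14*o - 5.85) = 1.67*o^2 + 4.87*o + 8.47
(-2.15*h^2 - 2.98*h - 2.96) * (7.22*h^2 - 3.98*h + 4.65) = -15.523*h^4 - 12.9586*h^3 - 19.5083*h^2 - 2.0762*h - 13.764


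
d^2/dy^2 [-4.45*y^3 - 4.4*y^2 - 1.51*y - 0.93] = -26.7*y - 8.8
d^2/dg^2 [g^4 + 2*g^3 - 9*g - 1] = 12*g*(g + 1)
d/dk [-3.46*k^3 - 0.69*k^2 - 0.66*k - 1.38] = -10.38*k^2 - 1.38*k - 0.66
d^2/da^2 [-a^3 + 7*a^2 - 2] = 14 - 6*a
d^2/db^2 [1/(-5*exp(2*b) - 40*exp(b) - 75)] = 4*((exp(b) + 2)*(exp(2*b) + 8*exp(b) + 15) - 2*(exp(b) + 4)^2*exp(b))*exp(b)/(5*(exp(2*b) + 8*exp(b) + 15)^3)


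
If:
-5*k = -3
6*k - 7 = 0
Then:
No Solution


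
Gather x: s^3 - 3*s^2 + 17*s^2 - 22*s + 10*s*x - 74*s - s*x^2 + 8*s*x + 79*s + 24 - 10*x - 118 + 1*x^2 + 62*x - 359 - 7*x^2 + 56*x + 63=s^3 + 14*s^2 - 17*s + x^2*(-s - 6) + x*(18*s + 108) - 390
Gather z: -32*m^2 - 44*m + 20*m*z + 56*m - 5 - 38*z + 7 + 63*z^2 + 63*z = -32*m^2 + 12*m + 63*z^2 + z*(20*m + 25) + 2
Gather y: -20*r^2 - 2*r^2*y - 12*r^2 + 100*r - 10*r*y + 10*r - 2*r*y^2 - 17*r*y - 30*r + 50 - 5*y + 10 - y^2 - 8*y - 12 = -32*r^2 + 80*r + y^2*(-2*r - 1) + y*(-2*r^2 - 27*r - 13) + 48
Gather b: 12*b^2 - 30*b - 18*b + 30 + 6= 12*b^2 - 48*b + 36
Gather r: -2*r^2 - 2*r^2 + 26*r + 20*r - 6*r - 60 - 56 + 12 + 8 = -4*r^2 + 40*r - 96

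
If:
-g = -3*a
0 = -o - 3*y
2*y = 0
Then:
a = g/3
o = 0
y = 0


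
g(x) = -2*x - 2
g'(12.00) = -2.00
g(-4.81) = 7.62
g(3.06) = -8.12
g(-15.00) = 28.00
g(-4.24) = 6.48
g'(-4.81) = -2.00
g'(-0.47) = -2.00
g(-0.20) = -1.60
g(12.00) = -26.00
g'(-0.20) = -2.00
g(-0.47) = -1.06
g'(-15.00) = -2.00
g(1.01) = -4.02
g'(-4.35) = -2.00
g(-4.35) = 6.70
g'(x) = -2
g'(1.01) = -2.00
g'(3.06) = -2.00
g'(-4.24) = -2.00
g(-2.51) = 3.02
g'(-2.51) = -2.00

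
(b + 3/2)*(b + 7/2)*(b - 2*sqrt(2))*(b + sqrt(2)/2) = b^4 - 3*sqrt(2)*b^3/2 + 5*b^3 - 15*sqrt(2)*b^2/2 + 13*b^2/4 - 63*sqrt(2)*b/8 - 10*b - 21/2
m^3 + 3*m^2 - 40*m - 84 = (m - 6)*(m + 2)*(m + 7)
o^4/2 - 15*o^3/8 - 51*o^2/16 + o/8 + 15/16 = (o/2 + 1/2)*(o - 5)*(o - 1/2)*(o + 3/4)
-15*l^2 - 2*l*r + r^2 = (-5*l + r)*(3*l + r)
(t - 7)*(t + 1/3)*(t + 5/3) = t^3 - 5*t^2 - 121*t/9 - 35/9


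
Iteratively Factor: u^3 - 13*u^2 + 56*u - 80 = (u - 5)*(u^2 - 8*u + 16) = (u - 5)*(u - 4)*(u - 4)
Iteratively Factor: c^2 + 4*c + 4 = (c + 2)*(c + 2)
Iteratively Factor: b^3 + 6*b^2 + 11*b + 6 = (b + 1)*(b^2 + 5*b + 6) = (b + 1)*(b + 2)*(b + 3)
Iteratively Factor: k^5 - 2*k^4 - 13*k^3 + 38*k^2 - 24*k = (k - 1)*(k^4 - k^3 - 14*k^2 + 24*k) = (k - 2)*(k - 1)*(k^3 + k^2 - 12*k) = (k - 3)*(k - 2)*(k - 1)*(k^2 + 4*k) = (k - 3)*(k - 2)*(k - 1)*(k + 4)*(k)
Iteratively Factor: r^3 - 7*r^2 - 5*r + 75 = (r + 3)*(r^2 - 10*r + 25) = (r - 5)*(r + 3)*(r - 5)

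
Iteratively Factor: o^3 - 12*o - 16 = (o + 2)*(o^2 - 2*o - 8) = (o - 4)*(o + 2)*(o + 2)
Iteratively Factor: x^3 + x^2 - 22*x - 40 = (x + 2)*(x^2 - x - 20) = (x - 5)*(x + 2)*(x + 4)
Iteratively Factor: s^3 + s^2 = (s)*(s^2 + s) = s^2*(s + 1)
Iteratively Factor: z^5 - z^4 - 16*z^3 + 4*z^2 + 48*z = (z + 3)*(z^4 - 4*z^3 - 4*z^2 + 16*z) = (z + 2)*(z + 3)*(z^3 - 6*z^2 + 8*z) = (z - 2)*(z + 2)*(z + 3)*(z^2 - 4*z) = (z - 4)*(z - 2)*(z + 2)*(z + 3)*(z)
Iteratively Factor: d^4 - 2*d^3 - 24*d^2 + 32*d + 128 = (d - 4)*(d^3 + 2*d^2 - 16*d - 32) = (d - 4)^2*(d^2 + 6*d + 8) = (d - 4)^2*(d + 4)*(d + 2)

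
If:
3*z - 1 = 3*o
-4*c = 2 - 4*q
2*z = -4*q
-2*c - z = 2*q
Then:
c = 0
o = -4/3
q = 1/2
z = -1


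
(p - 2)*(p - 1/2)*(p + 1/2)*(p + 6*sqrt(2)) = p^4 - 2*p^3 + 6*sqrt(2)*p^3 - 12*sqrt(2)*p^2 - p^2/4 - 3*sqrt(2)*p/2 + p/2 + 3*sqrt(2)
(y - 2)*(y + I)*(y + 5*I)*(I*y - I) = I*y^4 - 6*y^3 - 3*I*y^3 + 18*y^2 - 3*I*y^2 - 12*y + 15*I*y - 10*I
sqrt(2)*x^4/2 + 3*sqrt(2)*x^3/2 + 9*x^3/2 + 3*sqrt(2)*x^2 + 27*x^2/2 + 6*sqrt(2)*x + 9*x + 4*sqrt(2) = (x/2 + 1)*(x + 1)*(x + 4*sqrt(2))*(sqrt(2)*x + 1)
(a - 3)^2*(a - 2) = a^3 - 8*a^2 + 21*a - 18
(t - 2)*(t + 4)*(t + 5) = t^3 + 7*t^2 + 2*t - 40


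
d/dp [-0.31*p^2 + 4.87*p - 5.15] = 4.87 - 0.62*p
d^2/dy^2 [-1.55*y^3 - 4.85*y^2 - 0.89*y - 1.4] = -9.3*y - 9.7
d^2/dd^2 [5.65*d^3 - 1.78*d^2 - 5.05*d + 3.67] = 33.9*d - 3.56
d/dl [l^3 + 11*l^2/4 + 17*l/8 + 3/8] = 3*l^2 + 11*l/2 + 17/8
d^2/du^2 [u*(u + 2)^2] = 6*u + 8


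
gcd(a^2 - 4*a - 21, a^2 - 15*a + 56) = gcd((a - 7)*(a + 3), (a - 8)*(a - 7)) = a - 7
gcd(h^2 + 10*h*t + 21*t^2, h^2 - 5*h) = 1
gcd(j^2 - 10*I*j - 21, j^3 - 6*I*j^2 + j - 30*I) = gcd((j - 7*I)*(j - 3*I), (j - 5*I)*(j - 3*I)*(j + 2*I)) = j - 3*I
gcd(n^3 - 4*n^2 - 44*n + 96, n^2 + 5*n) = 1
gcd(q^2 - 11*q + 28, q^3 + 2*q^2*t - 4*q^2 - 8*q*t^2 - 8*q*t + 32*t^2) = q - 4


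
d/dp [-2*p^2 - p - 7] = -4*p - 1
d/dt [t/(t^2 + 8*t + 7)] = (7 - t^2)/(t^4 + 16*t^3 + 78*t^2 + 112*t + 49)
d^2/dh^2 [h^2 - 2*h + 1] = 2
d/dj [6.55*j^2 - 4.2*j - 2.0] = 13.1*j - 4.2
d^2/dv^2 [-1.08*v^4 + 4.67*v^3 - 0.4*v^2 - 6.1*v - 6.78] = -12.96*v^2 + 28.02*v - 0.8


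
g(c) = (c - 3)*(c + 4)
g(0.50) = -11.25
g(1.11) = -9.66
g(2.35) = -4.13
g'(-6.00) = -11.00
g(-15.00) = 198.00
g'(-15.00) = -29.00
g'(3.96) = 8.92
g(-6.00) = 18.00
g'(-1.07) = -1.14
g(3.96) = 7.64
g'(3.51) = 8.02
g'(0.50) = 2.00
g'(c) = 2*c + 1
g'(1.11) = 3.22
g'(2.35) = 5.70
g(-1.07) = -11.93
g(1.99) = -6.05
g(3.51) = 3.83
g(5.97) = 29.61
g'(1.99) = 4.98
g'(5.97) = 12.94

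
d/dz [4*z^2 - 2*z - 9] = 8*z - 2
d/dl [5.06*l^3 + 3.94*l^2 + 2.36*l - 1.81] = 15.18*l^2 + 7.88*l + 2.36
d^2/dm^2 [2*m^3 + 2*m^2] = 12*m + 4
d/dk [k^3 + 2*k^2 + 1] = k*(3*k + 4)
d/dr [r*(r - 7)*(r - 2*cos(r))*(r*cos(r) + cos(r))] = r*(r - 7)*(r + 1)*(sin(2*r) + cos(r)) - r*(r - 7)*(r - 2*cos(r))*(r*sin(r) - sqrt(2)*cos(r + pi/4)) + r*(r + 1)*(r - 2*cos(r))*cos(r) + (r - 7)*(r + 1)*(r - 2*cos(r))*cos(r)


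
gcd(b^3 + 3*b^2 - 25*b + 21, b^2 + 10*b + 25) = 1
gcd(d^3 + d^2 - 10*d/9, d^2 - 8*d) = d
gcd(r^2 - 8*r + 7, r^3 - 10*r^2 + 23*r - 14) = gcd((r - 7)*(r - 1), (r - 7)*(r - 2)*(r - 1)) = r^2 - 8*r + 7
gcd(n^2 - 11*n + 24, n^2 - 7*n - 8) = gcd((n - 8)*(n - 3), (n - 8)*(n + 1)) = n - 8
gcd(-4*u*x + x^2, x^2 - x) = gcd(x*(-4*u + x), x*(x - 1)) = x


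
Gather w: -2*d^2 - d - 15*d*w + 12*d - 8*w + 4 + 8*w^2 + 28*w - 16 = -2*d^2 + 11*d + 8*w^2 + w*(20 - 15*d) - 12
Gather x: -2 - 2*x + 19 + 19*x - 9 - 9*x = 8*x + 8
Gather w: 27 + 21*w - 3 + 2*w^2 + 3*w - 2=2*w^2 + 24*w + 22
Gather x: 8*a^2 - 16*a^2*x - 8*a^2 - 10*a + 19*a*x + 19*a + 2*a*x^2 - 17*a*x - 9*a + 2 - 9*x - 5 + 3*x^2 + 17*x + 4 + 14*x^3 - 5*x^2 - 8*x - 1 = 14*x^3 + x^2*(2*a - 2) + x*(-16*a^2 + 2*a)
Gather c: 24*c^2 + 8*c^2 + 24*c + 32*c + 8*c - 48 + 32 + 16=32*c^2 + 64*c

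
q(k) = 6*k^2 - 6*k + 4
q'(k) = 12*k - 6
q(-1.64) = 29.98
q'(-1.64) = -25.68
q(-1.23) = 20.46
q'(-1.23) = -20.76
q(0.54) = 2.51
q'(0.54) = 0.48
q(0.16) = 3.19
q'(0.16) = -4.08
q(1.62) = 10.03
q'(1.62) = 13.44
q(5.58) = 157.34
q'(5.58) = 60.96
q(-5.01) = 184.66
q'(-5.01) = -66.12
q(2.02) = 16.36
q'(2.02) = 18.24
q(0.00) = 4.00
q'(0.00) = -6.00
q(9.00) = 436.00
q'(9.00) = 102.00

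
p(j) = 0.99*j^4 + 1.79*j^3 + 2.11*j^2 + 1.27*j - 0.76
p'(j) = 3.96*j^3 + 5.37*j^2 + 4.22*j + 1.27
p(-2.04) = 7.38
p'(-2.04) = -18.61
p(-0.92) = -0.83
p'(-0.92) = -1.15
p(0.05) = -0.69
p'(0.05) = 1.49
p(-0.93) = -0.82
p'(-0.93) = -1.20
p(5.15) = 1002.65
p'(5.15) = 706.33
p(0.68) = 1.85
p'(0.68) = 7.87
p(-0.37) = -1.01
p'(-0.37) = 0.24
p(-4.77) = 359.44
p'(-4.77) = -326.46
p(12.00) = 23940.08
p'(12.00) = 7668.07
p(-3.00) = 46.28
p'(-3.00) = -69.98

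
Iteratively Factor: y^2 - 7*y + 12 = (y - 4)*(y - 3)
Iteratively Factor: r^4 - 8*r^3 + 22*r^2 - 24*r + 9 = (r - 3)*(r^3 - 5*r^2 + 7*r - 3) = (r - 3)^2*(r^2 - 2*r + 1) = (r - 3)^2*(r - 1)*(r - 1)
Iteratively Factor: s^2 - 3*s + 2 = (s - 1)*(s - 2)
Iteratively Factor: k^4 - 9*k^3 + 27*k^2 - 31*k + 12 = (k - 4)*(k^3 - 5*k^2 + 7*k - 3) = (k - 4)*(k - 1)*(k^2 - 4*k + 3) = (k - 4)*(k - 3)*(k - 1)*(k - 1)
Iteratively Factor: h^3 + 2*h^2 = (h)*(h^2 + 2*h) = h*(h + 2)*(h)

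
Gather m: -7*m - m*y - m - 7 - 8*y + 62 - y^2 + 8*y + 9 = m*(-y - 8) - y^2 + 64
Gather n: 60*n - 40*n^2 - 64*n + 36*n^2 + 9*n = -4*n^2 + 5*n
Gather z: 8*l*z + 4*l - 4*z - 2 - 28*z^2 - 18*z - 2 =4*l - 28*z^2 + z*(8*l - 22) - 4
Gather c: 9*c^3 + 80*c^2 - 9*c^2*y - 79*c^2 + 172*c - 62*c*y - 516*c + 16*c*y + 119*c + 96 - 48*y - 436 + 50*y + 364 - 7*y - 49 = 9*c^3 + c^2*(1 - 9*y) + c*(-46*y - 225) - 5*y - 25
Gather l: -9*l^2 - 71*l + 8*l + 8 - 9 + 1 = -9*l^2 - 63*l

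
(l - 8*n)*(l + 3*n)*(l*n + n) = l^3*n - 5*l^2*n^2 + l^2*n - 24*l*n^3 - 5*l*n^2 - 24*n^3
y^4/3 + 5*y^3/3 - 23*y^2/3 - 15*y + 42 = (y/3 + 1)*(y - 3)*(y - 2)*(y + 7)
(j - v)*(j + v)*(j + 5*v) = j^3 + 5*j^2*v - j*v^2 - 5*v^3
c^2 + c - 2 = (c - 1)*(c + 2)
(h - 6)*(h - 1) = h^2 - 7*h + 6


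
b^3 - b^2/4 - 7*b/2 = b*(b - 2)*(b + 7/4)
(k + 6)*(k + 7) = k^2 + 13*k + 42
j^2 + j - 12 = (j - 3)*(j + 4)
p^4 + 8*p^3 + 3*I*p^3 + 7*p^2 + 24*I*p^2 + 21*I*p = p*(p + 1)*(p + 7)*(p + 3*I)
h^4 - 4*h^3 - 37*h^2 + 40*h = h*(h - 8)*(h - 1)*(h + 5)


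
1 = 1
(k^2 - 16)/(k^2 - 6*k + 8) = (k + 4)/(k - 2)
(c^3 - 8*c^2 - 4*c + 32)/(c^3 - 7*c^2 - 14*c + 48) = (c + 2)/(c + 3)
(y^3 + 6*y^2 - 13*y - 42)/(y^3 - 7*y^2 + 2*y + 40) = (y^2 + 4*y - 21)/(y^2 - 9*y + 20)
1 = 1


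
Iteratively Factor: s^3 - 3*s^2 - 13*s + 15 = (s - 1)*(s^2 - 2*s - 15) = (s - 5)*(s - 1)*(s + 3)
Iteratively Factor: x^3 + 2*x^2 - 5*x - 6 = (x - 2)*(x^2 + 4*x + 3) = (x - 2)*(x + 1)*(x + 3)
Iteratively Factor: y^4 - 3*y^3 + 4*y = (y)*(y^3 - 3*y^2 + 4) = y*(y - 2)*(y^2 - y - 2) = y*(y - 2)^2*(y + 1)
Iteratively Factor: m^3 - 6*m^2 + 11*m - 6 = (m - 1)*(m^2 - 5*m + 6) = (m - 2)*(m - 1)*(m - 3)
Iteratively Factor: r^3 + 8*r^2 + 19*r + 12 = (r + 3)*(r^2 + 5*r + 4) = (r + 3)*(r + 4)*(r + 1)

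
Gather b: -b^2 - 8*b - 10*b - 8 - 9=-b^2 - 18*b - 17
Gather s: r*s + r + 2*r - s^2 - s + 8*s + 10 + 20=3*r - s^2 + s*(r + 7) + 30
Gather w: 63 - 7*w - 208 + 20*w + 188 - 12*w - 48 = w - 5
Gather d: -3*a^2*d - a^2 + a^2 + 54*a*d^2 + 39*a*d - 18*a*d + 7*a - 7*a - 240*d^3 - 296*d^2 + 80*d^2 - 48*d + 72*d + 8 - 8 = -240*d^3 + d^2*(54*a - 216) + d*(-3*a^2 + 21*a + 24)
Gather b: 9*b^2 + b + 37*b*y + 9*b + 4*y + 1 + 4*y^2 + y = 9*b^2 + b*(37*y + 10) + 4*y^2 + 5*y + 1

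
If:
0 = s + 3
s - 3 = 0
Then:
No Solution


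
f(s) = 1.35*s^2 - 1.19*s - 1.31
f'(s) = 2.7*s - 1.19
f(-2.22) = 7.99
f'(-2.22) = -7.18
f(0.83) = -1.37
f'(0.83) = 1.05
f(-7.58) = 85.28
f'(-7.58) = -21.66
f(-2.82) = 12.78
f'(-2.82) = -8.80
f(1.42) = -0.28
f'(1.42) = 2.64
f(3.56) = 11.56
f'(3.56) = 8.42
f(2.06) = 1.97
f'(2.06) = 4.37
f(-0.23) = -0.96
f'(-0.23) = -1.81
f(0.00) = -1.31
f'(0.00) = -1.19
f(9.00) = 97.33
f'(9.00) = 23.11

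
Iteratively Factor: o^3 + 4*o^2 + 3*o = (o + 3)*(o^2 + o) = o*(o + 3)*(o + 1)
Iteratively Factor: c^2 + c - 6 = (c - 2)*(c + 3)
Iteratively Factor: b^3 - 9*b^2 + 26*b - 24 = (b - 3)*(b^2 - 6*b + 8) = (b - 3)*(b - 2)*(b - 4)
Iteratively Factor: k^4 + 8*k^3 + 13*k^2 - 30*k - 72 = (k + 4)*(k^3 + 4*k^2 - 3*k - 18) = (k + 3)*(k + 4)*(k^2 + k - 6) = (k - 2)*(k + 3)*(k + 4)*(k + 3)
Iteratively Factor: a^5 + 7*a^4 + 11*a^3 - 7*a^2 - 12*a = (a - 1)*(a^4 + 8*a^3 + 19*a^2 + 12*a) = (a - 1)*(a + 4)*(a^3 + 4*a^2 + 3*a) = (a - 1)*(a + 3)*(a + 4)*(a^2 + a) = a*(a - 1)*(a + 3)*(a + 4)*(a + 1)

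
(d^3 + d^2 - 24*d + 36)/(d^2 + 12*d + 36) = (d^2 - 5*d + 6)/(d + 6)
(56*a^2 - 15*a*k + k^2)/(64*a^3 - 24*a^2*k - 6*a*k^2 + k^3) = (7*a - k)/(8*a^2 - 2*a*k - k^2)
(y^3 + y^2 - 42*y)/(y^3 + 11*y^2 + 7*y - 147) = y*(y - 6)/(y^2 + 4*y - 21)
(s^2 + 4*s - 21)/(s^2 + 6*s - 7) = (s - 3)/(s - 1)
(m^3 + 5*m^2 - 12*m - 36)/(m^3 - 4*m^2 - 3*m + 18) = (m + 6)/(m - 3)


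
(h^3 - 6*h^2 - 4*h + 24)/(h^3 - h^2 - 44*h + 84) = (h + 2)/(h + 7)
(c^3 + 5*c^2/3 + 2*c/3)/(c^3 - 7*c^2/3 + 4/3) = c*(c + 1)/(c^2 - 3*c + 2)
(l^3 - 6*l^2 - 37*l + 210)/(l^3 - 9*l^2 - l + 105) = (l + 6)/(l + 3)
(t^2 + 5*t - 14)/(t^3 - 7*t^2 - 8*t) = (-t^2 - 5*t + 14)/(t*(-t^2 + 7*t + 8))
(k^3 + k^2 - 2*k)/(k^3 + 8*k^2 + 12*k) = (k - 1)/(k + 6)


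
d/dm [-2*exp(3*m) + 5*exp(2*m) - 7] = (10 - 6*exp(m))*exp(2*m)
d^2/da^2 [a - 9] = 0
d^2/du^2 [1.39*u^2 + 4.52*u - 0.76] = 2.78000000000000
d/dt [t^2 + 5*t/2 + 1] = 2*t + 5/2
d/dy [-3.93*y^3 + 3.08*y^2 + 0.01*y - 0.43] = -11.79*y^2 + 6.16*y + 0.01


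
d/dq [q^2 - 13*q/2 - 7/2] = 2*q - 13/2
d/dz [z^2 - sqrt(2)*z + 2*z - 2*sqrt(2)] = 2*z - sqrt(2) + 2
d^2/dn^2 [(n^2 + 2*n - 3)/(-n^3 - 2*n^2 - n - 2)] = 2*(-n^6 - 6*n^5 + 9*n^4 + 58*n^3 + 81*n^2 + 24*n - 9)/(n^9 + 6*n^8 + 15*n^7 + 26*n^6 + 39*n^5 + 42*n^4 + 37*n^3 + 30*n^2 + 12*n + 8)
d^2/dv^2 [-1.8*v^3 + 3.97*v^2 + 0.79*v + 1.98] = 7.94 - 10.8*v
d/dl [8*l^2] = 16*l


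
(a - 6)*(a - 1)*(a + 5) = a^3 - 2*a^2 - 29*a + 30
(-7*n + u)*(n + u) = -7*n^2 - 6*n*u + u^2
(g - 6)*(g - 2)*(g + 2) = g^3 - 6*g^2 - 4*g + 24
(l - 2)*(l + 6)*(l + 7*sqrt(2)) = l^3 + 4*l^2 + 7*sqrt(2)*l^2 - 12*l + 28*sqrt(2)*l - 84*sqrt(2)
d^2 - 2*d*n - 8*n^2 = (d - 4*n)*(d + 2*n)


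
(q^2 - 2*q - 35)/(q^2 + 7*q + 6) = (q^2 - 2*q - 35)/(q^2 + 7*q + 6)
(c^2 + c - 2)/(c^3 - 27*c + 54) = (c^2 + c - 2)/(c^3 - 27*c + 54)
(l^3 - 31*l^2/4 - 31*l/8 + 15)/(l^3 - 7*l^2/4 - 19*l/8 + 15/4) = (l - 8)/(l - 2)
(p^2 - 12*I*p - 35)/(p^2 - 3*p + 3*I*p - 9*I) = (p^2 - 12*I*p - 35)/(p^2 + 3*p*(-1 + I) - 9*I)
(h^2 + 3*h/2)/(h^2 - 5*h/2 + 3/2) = h*(2*h + 3)/(2*h^2 - 5*h + 3)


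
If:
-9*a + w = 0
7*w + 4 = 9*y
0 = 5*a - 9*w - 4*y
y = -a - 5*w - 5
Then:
No Solution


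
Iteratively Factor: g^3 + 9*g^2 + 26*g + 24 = (g + 2)*(g^2 + 7*g + 12) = (g + 2)*(g + 3)*(g + 4)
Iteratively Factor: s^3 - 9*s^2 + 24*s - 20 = (s - 5)*(s^2 - 4*s + 4) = (s - 5)*(s - 2)*(s - 2)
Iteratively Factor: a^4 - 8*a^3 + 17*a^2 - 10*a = (a)*(a^3 - 8*a^2 + 17*a - 10) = a*(a - 2)*(a^2 - 6*a + 5) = a*(a - 5)*(a - 2)*(a - 1)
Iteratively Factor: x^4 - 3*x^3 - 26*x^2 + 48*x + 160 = (x - 5)*(x^3 + 2*x^2 - 16*x - 32) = (x - 5)*(x + 2)*(x^2 - 16) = (x - 5)*(x + 2)*(x + 4)*(x - 4)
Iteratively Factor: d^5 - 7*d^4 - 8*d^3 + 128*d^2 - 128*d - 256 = (d - 4)*(d^4 - 3*d^3 - 20*d^2 + 48*d + 64) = (d - 4)*(d + 1)*(d^3 - 4*d^2 - 16*d + 64) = (d - 4)*(d + 1)*(d + 4)*(d^2 - 8*d + 16) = (d - 4)^2*(d + 1)*(d + 4)*(d - 4)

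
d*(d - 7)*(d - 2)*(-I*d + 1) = -I*d^4 + d^3 + 9*I*d^3 - 9*d^2 - 14*I*d^2 + 14*d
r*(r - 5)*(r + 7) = r^3 + 2*r^2 - 35*r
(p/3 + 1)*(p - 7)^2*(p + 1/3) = p^4/3 - 32*p^3/9 + 10*p^2/9 + 448*p/9 + 49/3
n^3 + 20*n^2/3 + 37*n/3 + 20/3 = (n + 1)*(n + 5/3)*(n + 4)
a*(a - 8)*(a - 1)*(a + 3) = a^4 - 6*a^3 - 19*a^2 + 24*a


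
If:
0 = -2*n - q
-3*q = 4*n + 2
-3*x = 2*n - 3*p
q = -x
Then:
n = 1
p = 8/3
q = -2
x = 2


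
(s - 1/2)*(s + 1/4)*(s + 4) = s^3 + 15*s^2/4 - 9*s/8 - 1/2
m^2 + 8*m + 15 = (m + 3)*(m + 5)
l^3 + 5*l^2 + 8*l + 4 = (l + 1)*(l + 2)^2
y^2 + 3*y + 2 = (y + 1)*(y + 2)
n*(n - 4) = n^2 - 4*n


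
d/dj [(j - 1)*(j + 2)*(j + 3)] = 3*j^2 + 8*j + 1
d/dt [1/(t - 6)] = -1/(t - 6)^2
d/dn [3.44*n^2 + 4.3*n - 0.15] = 6.88*n + 4.3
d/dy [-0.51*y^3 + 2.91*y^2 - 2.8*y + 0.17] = -1.53*y^2 + 5.82*y - 2.8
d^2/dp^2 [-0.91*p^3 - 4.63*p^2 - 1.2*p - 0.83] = -5.46*p - 9.26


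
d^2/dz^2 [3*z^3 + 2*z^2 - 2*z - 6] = 18*z + 4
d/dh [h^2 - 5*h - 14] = 2*h - 5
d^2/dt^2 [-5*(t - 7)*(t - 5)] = -10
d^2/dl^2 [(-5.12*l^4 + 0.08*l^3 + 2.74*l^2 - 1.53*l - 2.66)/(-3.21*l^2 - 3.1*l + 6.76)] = (105.513984*l^6 + 305.69472*l^5 - 371.392512*l^4 - 1635.66303*l^3 + 2625.431436*l^2 + 336.08544*l - 19.730416)/(33.076161*l^6 + 95.82813*l^5 - 116.422848*l^4 - 373.82156*l^3 + 245.177088*l^2 + 424.98768*l - 308.915776)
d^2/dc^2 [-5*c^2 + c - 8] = -10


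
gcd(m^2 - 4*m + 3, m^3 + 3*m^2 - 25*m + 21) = m^2 - 4*m + 3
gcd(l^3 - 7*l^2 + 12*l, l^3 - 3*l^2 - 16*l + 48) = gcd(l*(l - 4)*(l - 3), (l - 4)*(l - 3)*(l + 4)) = l^2 - 7*l + 12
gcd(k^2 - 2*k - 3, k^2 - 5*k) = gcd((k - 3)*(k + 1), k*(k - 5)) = 1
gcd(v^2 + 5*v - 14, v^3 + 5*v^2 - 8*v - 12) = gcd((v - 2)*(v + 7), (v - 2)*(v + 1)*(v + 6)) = v - 2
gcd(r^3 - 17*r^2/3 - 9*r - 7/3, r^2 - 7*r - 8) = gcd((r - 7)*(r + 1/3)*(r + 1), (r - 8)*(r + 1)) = r + 1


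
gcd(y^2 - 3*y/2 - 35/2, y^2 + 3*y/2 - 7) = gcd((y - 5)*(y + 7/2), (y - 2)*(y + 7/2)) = y + 7/2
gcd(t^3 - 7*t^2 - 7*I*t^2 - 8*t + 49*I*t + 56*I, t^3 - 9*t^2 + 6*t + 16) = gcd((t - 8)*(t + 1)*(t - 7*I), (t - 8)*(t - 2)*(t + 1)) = t^2 - 7*t - 8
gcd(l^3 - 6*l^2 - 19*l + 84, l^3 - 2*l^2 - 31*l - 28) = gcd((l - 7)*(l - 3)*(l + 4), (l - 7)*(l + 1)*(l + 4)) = l^2 - 3*l - 28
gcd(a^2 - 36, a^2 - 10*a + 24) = a - 6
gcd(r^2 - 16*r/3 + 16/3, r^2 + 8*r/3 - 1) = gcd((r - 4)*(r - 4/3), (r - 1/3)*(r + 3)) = 1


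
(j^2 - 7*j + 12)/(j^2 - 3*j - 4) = (j - 3)/(j + 1)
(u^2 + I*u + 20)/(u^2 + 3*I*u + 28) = (u + 5*I)/(u + 7*I)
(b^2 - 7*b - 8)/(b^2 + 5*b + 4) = (b - 8)/(b + 4)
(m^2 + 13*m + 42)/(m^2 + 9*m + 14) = (m + 6)/(m + 2)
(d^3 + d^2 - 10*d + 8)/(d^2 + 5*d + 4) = (d^2 - 3*d + 2)/(d + 1)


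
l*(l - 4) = l^2 - 4*l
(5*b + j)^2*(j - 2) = 25*b^2*j - 50*b^2 + 10*b*j^2 - 20*b*j + j^3 - 2*j^2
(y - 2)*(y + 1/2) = y^2 - 3*y/2 - 1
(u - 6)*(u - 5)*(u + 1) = u^3 - 10*u^2 + 19*u + 30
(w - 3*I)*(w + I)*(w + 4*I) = w^3 + 2*I*w^2 + 11*w + 12*I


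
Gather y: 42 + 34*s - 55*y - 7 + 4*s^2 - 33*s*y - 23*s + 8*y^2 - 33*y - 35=4*s^2 + 11*s + 8*y^2 + y*(-33*s - 88)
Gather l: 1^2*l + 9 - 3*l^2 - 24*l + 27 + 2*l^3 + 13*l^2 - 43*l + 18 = 2*l^3 + 10*l^2 - 66*l + 54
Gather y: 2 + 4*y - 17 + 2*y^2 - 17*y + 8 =2*y^2 - 13*y - 7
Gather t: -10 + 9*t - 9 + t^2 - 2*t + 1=t^2 + 7*t - 18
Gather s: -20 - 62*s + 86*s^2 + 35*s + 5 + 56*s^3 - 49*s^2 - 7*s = 56*s^3 + 37*s^2 - 34*s - 15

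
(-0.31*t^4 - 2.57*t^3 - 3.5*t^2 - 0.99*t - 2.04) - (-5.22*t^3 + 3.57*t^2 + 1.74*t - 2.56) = -0.31*t^4 + 2.65*t^3 - 7.07*t^2 - 2.73*t + 0.52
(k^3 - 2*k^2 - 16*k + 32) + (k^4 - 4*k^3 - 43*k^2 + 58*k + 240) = k^4 - 3*k^3 - 45*k^2 + 42*k + 272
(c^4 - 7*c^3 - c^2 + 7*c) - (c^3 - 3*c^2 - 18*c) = c^4 - 8*c^3 + 2*c^2 + 25*c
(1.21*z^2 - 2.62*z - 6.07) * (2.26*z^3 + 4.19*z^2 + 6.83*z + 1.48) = 2.7346*z^5 - 0.851299999999999*z^4 - 16.4317*z^3 - 41.5371*z^2 - 45.3357*z - 8.9836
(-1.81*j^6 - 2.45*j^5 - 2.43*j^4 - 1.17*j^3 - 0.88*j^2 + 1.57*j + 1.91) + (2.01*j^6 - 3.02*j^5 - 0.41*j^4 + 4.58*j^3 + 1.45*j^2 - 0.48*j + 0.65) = 0.2*j^6 - 5.47*j^5 - 2.84*j^4 + 3.41*j^3 + 0.57*j^2 + 1.09*j + 2.56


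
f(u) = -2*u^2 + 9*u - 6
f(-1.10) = -18.32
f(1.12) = 1.57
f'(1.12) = 4.52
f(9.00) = -87.00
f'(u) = 9 - 4*u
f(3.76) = -0.44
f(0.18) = -4.44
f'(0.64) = 6.44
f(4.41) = -5.21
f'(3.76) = -6.04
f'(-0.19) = 9.76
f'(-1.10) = 13.40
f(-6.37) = -144.48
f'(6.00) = -15.00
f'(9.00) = -27.00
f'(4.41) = -8.64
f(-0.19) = -7.78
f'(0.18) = 8.28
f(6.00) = -24.00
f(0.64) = -1.06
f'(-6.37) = 34.48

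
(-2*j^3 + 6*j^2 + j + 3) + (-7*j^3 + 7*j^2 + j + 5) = -9*j^3 + 13*j^2 + 2*j + 8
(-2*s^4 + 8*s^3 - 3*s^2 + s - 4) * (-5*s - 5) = 10*s^5 - 30*s^4 - 25*s^3 + 10*s^2 + 15*s + 20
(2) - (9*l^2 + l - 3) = -9*l^2 - l + 5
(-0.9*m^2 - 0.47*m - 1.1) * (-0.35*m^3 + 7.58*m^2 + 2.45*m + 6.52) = 0.315*m^5 - 6.6575*m^4 - 5.3826*m^3 - 15.3575*m^2 - 5.7594*m - 7.172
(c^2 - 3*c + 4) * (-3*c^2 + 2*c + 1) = -3*c^4 + 11*c^3 - 17*c^2 + 5*c + 4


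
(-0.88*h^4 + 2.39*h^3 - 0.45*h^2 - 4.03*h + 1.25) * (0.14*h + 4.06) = -0.1232*h^5 - 3.2382*h^4 + 9.6404*h^3 - 2.3912*h^2 - 16.1868*h + 5.075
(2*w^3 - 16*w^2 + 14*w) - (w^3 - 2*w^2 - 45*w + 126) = w^3 - 14*w^2 + 59*w - 126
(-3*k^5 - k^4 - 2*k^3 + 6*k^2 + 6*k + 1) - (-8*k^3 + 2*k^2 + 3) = -3*k^5 - k^4 + 6*k^3 + 4*k^2 + 6*k - 2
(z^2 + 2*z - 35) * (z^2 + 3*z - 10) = z^4 + 5*z^3 - 39*z^2 - 125*z + 350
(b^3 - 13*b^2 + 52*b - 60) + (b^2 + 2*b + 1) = b^3 - 12*b^2 + 54*b - 59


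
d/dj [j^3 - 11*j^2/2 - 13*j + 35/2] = 3*j^2 - 11*j - 13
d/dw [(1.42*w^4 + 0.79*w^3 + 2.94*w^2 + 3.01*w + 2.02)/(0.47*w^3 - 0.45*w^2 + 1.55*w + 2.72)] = (0.6674*w^6 - 1.278*w^5 + 4.8657*w^4 + 15.0692*w^3 + 9.5097*w^2 + 17.8116*w + 5.0562)/(0.2209*w^6 - 0.423*w^5 + 1.6595*w^4 + 1.1618*w^3 - 0.0455000000000001*w^2 + 8.432*w + 7.3984)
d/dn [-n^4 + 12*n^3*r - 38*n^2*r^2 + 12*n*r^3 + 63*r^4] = -4*n^3 + 36*n^2*r - 76*n*r^2 + 12*r^3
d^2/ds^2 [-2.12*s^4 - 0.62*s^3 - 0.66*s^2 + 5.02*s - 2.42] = -25.44*s^2 - 3.72*s - 1.32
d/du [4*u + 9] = 4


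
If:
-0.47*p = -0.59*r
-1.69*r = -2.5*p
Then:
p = 0.00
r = 0.00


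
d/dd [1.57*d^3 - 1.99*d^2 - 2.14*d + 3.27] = 4.71*d^2 - 3.98*d - 2.14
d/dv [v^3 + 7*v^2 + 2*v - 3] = 3*v^2 + 14*v + 2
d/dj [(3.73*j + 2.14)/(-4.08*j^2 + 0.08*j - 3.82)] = (15.2184*j^2 + 17.4624*j - 14.4198)/(16.6464*j^4 - 0.6528*j^3 + 31.1776*j^2 - 0.6112*j + 14.5924)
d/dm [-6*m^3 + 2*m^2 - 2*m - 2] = -18*m^2 + 4*m - 2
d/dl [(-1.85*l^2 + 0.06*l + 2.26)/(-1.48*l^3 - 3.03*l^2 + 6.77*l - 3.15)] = (-2.738*l^4 + 0.177599999999998*l^3 - 2.3083*l^2 + 25.3506*l - 15.4892)/(2.1904*l^6 + 8.9688*l^5 - 10.8583*l^4 - 31.7022*l^3 + 64.9219*l^2 - 42.651*l + 9.9225)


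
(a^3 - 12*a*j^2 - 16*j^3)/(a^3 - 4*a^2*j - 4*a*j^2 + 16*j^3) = (a + 2*j)/(a - 2*j)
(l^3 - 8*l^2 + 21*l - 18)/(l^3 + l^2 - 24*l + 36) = (l - 3)/(l + 6)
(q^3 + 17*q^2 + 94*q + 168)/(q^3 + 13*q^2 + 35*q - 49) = (q^2 + 10*q + 24)/(q^2 + 6*q - 7)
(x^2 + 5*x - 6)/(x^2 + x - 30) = (x - 1)/(x - 5)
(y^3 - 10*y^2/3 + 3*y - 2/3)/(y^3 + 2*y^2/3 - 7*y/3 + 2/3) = (y - 2)/(y + 2)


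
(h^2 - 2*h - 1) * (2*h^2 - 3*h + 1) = 2*h^4 - 7*h^3 + 5*h^2 + h - 1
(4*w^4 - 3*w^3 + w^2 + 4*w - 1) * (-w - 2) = -4*w^5 - 5*w^4 + 5*w^3 - 6*w^2 - 7*w + 2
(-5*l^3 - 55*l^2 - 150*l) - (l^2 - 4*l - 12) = -5*l^3 - 56*l^2 - 146*l + 12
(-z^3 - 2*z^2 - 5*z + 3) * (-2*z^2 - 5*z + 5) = 2*z^5 + 9*z^4 + 15*z^3 + 9*z^2 - 40*z + 15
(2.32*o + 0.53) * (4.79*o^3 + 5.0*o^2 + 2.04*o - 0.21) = 11.1128*o^4 + 14.1387*o^3 + 7.3828*o^2 + 0.594*o - 0.1113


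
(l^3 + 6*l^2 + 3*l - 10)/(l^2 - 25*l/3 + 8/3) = 3*(l^3 + 6*l^2 + 3*l - 10)/(3*l^2 - 25*l + 8)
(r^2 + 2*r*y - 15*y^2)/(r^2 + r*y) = (r^2 + 2*r*y - 15*y^2)/(r*(r + y))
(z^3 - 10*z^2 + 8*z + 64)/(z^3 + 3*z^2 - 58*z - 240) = (z^2 - 2*z - 8)/(z^2 + 11*z + 30)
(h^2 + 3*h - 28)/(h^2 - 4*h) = (h + 7)/h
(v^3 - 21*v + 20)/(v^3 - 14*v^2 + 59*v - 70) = (v^3 - 21*v + 20)/(v^3 - 14*v^2 + 59*v - 70)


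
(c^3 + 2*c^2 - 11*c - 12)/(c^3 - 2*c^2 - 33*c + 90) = (c^2 + 5*c + 4)/(c^2 + c - 30)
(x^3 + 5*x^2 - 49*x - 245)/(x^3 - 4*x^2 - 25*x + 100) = (x^2 - 49)/(x^2 - 9*x + 20)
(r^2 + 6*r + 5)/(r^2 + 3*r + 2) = (r + 5)/(r + 2)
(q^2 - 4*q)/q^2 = (q - 4)/q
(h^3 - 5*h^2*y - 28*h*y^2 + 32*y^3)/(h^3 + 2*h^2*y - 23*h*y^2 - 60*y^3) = (-h^2 + 9*h*y - 8*y^2)/(-h^2 + 2*h*y + 15*y^2)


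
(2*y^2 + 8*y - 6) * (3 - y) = -2*y^3 - 2*y^2 + 30*y - 18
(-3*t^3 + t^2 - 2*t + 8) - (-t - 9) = -3*t^3 + t^2 - t + 17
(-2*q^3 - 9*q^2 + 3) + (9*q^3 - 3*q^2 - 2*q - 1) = 7*q^3 - 12*q^2 - 2*q + 2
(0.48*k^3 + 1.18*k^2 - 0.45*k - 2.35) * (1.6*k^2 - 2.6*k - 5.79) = 0.768*k^5 + 0.64*k^4 - 6.5672*k^3 - 9.4222*k^2 + 8.7155*k + 13.6065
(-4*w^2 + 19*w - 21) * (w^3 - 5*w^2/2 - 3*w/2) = -4*w^5 + 29*w^4 - 125*w^3/2 + 24*w^2 + 63*w/2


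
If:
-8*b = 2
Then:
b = -1/4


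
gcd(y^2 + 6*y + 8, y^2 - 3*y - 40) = 1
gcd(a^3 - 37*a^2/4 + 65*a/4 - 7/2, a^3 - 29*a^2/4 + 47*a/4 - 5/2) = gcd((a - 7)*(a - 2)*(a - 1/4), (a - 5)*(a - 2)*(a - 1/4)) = a^2 - 9*a/4 + 1/2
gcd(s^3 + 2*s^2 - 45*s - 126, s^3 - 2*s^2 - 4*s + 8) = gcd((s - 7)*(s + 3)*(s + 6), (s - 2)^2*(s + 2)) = 1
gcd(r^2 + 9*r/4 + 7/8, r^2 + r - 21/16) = r + 7/4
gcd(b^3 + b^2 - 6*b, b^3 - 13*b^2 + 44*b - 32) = 1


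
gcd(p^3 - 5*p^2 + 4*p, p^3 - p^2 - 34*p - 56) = 1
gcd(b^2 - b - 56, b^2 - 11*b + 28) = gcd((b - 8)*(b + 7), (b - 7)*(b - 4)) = 1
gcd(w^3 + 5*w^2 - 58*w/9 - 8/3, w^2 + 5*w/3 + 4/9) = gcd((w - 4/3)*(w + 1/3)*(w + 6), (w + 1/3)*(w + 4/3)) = w + 1/3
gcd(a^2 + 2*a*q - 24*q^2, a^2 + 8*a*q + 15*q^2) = 1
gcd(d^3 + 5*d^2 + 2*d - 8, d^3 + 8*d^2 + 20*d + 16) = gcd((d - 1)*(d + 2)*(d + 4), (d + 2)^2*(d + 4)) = d^2 + 6*d + 8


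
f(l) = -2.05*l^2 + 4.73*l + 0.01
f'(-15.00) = 66.23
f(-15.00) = -532.19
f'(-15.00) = 66.23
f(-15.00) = -532.19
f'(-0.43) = 6.49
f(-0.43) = -2.40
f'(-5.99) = 29.29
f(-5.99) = -101.88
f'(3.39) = -9.17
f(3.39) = -7.51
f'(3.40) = -9.21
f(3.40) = -7.61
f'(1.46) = -1.26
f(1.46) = 2.55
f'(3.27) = -8.68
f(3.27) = -6.44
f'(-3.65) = 19.70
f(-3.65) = -44.57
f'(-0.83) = 8.13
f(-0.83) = -5.33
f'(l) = 4.73 - 4.1*l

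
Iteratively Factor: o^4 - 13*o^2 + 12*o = (o - 3)*(o^3 + 3*o^2 - 4*o) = (o - 3)*(o - 1)*(o^2 + 4*o) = o*(o - 3)*(o - 1)*(o + 4)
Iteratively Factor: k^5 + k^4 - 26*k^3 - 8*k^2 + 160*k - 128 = (k + 4)*(k^4 - 3*k^3 - 14*k^2 + 48*k - 32) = (k - 4)*(k + 4)*(k^3 + k^2 - 10*k + 8) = (k - 4)*(k - 1)*(k + 4)*(k^2 + 2*k - 8) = (k - 4)*(k - 2)*(k - 1)*(k + 4)*(k + 4)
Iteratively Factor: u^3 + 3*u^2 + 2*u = (u + 2)*(u^2 + u) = (u + 1)*(u + 2)*(u)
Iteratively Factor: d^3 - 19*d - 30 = (d + 2)*(d^2 - 2*d - 15) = (d + 2)*(d + 3)*(d - 5)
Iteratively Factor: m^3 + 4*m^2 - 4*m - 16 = (m - 2)*(m^2 + 6*m + 8) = (m - 2)*(m + 4)*(m + 2)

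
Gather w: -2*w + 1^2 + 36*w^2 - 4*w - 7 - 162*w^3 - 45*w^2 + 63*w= -162*w^3 - 9*w^2 + 57*w - 6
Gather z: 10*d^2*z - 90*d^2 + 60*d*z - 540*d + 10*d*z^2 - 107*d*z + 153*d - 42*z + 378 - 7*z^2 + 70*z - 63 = -90*d^2 - 387*d + z^2*(10*d - 7) + z*(10*d^2 - 47*d + 28) + 315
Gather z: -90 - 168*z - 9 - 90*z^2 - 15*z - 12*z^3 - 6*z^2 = -12*z^3 - 96*z^2 - 183*z - 99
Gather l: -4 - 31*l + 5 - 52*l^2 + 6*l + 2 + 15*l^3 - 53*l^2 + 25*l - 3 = 15*l^3 - 105*l^2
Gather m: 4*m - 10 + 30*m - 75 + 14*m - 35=48*m - 120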